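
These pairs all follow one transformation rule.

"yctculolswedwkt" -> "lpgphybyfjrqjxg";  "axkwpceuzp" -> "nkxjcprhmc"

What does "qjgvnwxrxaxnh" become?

dwtiajkeknkau

Looking at the pairs, the operation is to shift every letter 13 places forward in the alphabet (wrapping around) — i.e. ROT13.
Doing the same to "qjgvnwxrxaxnh": "dwtiajkeknkau".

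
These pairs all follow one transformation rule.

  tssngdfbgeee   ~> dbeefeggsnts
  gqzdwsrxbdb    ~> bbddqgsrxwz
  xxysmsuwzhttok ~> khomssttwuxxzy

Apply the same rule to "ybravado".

aadbroyv

Rule — sort the characters into alphabetical order, then swap each adjacent pair of characters (1↔2, 3↔4, ...).
For "ybravado", step one produces "aabdorvy"; step two turns that into "aadbroyv".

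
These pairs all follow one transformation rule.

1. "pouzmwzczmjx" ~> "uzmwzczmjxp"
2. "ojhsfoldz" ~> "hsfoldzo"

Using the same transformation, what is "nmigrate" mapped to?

igraten

What's happening: move the first character to the end, then delete the first character.
For "nmigrate", step one produces "migraten"; step two turns that into "igraten".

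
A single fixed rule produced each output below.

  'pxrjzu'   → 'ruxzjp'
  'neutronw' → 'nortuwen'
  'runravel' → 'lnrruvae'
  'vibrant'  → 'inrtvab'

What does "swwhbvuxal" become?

hlsuvwwxab

What's happening: sort the characters into alphabetical order, then move the first 2 characters to the end (rotate left by 2).
Applying both steps to "swwhbvuxal": "abhlsuvwwx", then "hlsuvwwxab".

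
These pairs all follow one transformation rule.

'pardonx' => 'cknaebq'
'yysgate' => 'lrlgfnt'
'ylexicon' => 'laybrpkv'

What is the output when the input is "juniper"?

What's happening: take characters alternately from the front and the back (1st, last, 2nd, 2nd-last, ...), then shift every letter 13 places forward in the alphabet (wrapping around) — i.e. ROT13.
On "juniper": the first step gives "jruenpi", and the second then gives "wehracv".

wehracv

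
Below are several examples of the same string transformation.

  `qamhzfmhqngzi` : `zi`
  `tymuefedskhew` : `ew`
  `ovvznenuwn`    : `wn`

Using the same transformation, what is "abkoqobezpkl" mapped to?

kl

The rule is to keep only the last 2 characters.
"abkoqobezpkl" → "kl".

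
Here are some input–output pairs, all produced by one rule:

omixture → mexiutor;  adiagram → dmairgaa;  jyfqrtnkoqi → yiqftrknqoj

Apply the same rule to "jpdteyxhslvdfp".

In each case the input is transformed by: swap the first and last characters, then swap each adjacent pair of characters (1↔2, 3↔4, ...).
Starting from "jpdteyxhslvdfp": after the first operation, "ppdteyxhslvdfj"; after the second, "pptdyehxlsdvjf".

pptdyehxlsdvjf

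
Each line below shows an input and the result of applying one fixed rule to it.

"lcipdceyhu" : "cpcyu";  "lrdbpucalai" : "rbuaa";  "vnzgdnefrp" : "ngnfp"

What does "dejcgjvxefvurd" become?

Looking at the pairs, the operation is to keep every other character starting from the second (positions 2nd, 4th, 6th, ...).
For "dejcgjvxefvurd" the result is "ecjxfud".

ecjxfud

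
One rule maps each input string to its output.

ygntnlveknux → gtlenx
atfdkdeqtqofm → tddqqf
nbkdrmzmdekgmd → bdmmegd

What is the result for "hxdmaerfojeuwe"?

The rule is to keep every other character starting from the second (positions 2nd, 4th, 6th, ...).
So "hxdmaerfojeuwe" becomes "xmefjue".

xmefjue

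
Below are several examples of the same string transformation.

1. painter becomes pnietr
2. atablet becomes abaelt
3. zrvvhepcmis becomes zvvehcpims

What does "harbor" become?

The pattern: swap each adjacent pair of characters (1↔2, 3↔4, ...), then delete the first character.
On "harbor" that produces "hbrro".

hbrro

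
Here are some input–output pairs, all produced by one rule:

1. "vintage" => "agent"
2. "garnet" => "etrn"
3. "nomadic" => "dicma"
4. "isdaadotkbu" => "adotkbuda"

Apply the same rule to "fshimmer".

mmerhi

Looking at the pairs, the operation is to delete the first 2 characters, then move the first 2 characters to the end (rotate left by 2).
Working it through for "fshimmer": intermediate "himmer", final "mmerhi".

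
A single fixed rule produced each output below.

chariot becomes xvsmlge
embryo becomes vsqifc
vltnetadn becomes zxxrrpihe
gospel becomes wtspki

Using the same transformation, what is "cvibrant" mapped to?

zxvrmgfe

Rule — shift every letter 4 places forward in the alphabet (wrapping around), then sort the characters into reverse alphabetical order.
"cvibrant" → "gzmfverx" → "zxvrmgfe".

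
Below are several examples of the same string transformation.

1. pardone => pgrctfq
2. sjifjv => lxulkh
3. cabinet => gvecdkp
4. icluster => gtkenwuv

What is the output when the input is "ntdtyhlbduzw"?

bypvfvajndfw

Looking at the pairs, the operation is to shift every letter 2 places forward in the alphabet (wrapping around), then move the last 2 characters to the front (rotate right by 2).
"ntdtyhlbduzw" → "pvfvajndfwby" → "bypvfvajndfw".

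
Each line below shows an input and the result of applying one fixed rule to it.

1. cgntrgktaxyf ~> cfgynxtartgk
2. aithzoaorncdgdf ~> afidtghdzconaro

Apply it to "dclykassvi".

The pattern: take characters alternately from the front and the back (1st, last, 2nd, 2nd-last, ...).
On "dclykassvi" that produces "dicvlsyska".

dicvlsyska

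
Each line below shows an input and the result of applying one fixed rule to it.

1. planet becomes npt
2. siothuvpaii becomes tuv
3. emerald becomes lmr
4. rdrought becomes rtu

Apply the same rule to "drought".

rtu

Each output is the input with this applied: sort the characters into alphabetical order, then keep only the last 3 characters.
On "drought": the first step gives "dghortu", and the second then gives "rtu".
(Check on "siothuvpaii": → "ahiiiopstuv" → "tuv" ✓)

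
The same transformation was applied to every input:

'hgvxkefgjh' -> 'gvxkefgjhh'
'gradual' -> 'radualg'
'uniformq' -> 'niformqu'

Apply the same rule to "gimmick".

immickg

The rule is to move the first character to the end.
So "gimmick" becomes "immickg".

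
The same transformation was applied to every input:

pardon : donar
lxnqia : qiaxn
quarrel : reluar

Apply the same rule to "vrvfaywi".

Looking at the pairs, the operation is to delete the first character, then move the last 3 characters to the front (rotate right by 3).
Working it through for "vrvfaywi": intermediate "rvfaywi", final "ywirvfa".
(Check on "quarrel": → "uarrel" → "reluar" ✓)

ywirvfa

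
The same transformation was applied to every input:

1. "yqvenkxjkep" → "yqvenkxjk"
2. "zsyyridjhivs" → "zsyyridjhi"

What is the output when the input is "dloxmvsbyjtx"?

dloxmvsbyj

The rule is to delete the last 2 characters.
So "dloxmvsbyjtx" becomes "dloxmvsbyj".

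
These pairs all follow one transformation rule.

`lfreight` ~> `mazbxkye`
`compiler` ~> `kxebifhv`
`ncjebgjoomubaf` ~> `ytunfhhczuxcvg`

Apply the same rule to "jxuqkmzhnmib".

ubfgasfdjnqc

What's happening: shift every letter 7 places backward in the alphabet (wrapping around), then reverse the string.
Applying both steps to "jxuqkmzhnmib": "cqnjdfsagfbu", then "ubfgasfdjnqc".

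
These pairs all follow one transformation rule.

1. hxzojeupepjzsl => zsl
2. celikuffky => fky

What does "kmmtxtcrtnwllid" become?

Each output is the input with this applied: keep only the last 3 characters.
Doing the same to "kmmtxtcrtnwllid": "lid".

lid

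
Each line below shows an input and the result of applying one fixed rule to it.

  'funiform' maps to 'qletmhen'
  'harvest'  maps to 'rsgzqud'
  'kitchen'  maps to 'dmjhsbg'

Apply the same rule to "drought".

gscqntf

Looking at the pairs, the operation is to move the last 2 characters to the front (rotate right by 2), then shift every letter 1 place backward in the alphabet (wrapping around).
"drought" → "htdroug" → "gscqntf".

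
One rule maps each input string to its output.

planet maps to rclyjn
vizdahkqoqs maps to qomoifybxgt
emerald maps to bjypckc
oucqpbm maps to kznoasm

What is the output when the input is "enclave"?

The pattern: shift every letter 2 places backward in the alphabet (wrapping around), then reverse the string.
Applying both steps to "enclave": "clajytc", then "ctyjalc".
(Check on "vizdahkqoqs": → "tgxbyfiomoq" → "qomoifybxgt" ✓)

ctyjalc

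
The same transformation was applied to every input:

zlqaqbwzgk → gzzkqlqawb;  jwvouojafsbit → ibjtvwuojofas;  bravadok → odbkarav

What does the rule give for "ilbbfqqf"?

The pattern: move the last 3 characters to the front (rotate right by 3), then swap each adjacent pair of characters (1↔2, 3↔4, ...).
Working it through for "ilbbfqqf": intermediate "qqfilbbf", final "qqifblfb".

qqifblfb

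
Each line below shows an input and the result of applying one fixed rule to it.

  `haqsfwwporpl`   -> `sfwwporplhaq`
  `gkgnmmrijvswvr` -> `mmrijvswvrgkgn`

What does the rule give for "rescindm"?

escindmr

In each case the input is transformed by: swap the front and back halves of the string, then move the last 3 characters to the front (rotate right by 3).
For "rescindm", step one produces "indmresc"; step two turns that into "escindmr".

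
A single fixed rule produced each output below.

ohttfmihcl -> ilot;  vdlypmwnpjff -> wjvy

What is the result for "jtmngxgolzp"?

gzjn

The transformation: keep one character in every 3, starting at position 1 (positions 1st, 4th, 7th, ...), then swap the front and back halves of the string.
For "jtmngxgolzp", step one produces "jngz"; step two turns that into "gzjn".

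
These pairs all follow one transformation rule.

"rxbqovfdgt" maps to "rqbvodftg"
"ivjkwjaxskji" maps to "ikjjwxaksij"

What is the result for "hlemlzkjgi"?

The pattern: swap each adjacent pair of characters (1↔2, 3↔4, ...), then delete the first character.
"hlemlzkjgi" → "lhmezljkig" → "hmezljkig".
(Check on "ivjkwjaxskji": → "vikjjwxaksij" → "ikjjwxaksij" ✓)

hmezljkig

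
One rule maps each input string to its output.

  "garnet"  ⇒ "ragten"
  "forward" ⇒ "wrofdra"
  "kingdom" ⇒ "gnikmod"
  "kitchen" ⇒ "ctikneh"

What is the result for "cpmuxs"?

Rule — reverse the string, then move the first 3 characters to the end (rotate left by 3).
Applying both steps to "cpmuxs": "sxumpc", then "mpcsxu".

mpcsxu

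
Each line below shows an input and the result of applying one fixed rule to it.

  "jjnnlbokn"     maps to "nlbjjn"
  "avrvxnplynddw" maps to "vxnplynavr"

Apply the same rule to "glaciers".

cigla

The transformation: delete the last 3 characters, then move the first 3 characters to the end (rotate left by 3).
Applying both steps to "glaciers": "glaci", then "cigla".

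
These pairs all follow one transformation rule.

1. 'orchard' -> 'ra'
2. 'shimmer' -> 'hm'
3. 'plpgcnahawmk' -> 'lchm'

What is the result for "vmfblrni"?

Each output is the input with this applied: keep one character in every 3, starting at position 2 (positions 2nd, 5th, 8th, ...).
"vmfblrni" → "mli".

mli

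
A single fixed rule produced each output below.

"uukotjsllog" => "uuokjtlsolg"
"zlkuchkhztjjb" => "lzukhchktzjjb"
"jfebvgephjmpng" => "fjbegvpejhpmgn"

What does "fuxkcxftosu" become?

The transformation: swap each adjacent pair of characters (1↔2, 3↔4, ...).
For "fuxkcxftosu" the result is "ufkxxctfsou".

ufkxxctfsou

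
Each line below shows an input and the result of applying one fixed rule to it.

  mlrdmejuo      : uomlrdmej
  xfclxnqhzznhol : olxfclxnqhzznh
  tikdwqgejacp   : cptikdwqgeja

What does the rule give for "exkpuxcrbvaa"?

Looking at the pairs, the operation is to move the last 2 characters to the front (rotate right by 2).
Applying that to "exkpuxcrbvaa" gives "aaexkpuxcrbv".

aaexkpuxcrbv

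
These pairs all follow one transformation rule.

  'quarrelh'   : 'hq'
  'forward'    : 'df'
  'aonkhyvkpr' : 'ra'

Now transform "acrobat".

Rule — move the last character to the front, then keep only the first 2 characters.
On "acrobat": the first step gives "tacroba", and the second then gives "ta".

ta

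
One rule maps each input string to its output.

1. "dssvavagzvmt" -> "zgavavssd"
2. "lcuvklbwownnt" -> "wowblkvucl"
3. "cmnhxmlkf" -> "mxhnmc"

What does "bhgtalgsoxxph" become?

In each case the input is transformed by: delete the last 3 characters, then reverse the string.
On "bhgtalgsoxxph": the first step gives "bhgtalgsox", and the second then gives "xosglatghb".

xosglatghb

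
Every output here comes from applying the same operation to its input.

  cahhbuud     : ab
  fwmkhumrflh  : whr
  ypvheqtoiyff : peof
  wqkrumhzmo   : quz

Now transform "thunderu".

Rule — delete the last character, then keep one character in every 3, starting at position 2 (positions 2nd, 5th, 8th, ...).
"thunderu" → "hd".

hd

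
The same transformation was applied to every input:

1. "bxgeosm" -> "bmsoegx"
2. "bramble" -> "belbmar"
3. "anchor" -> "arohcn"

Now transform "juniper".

jrepinu

Each output is the input with this applied: move the first character to the end, then reverse the string.
Starting from "juniper": after the first operation, "uniperj"; after the second, "jrepinu".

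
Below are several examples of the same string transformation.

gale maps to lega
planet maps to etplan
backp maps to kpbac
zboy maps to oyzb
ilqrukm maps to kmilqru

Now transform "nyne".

neny

Each output is the input with this applied: move the last 2 characters to the front (rotate right by 2).
So "nyne" becomes "neny".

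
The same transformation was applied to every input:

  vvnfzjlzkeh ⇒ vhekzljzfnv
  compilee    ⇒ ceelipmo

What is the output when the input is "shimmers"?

ssremmih

The rule is to move the first character to the end, then reverse the string.
"shimmers" → "himmerss" → "ssremmih".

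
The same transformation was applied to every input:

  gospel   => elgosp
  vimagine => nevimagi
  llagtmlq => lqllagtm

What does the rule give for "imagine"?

neimagi

The transformation: move the last 2 characters to the front (rotate right by 2).
Doing the same to "imagine": "neimagi".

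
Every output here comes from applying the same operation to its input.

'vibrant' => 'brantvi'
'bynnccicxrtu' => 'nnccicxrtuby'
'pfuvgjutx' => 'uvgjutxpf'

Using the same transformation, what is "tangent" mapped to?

ngentta

The rule is to move the first 2 characters to the end (rotate left by 2).
Applying that to "tangent" gives "ngentta".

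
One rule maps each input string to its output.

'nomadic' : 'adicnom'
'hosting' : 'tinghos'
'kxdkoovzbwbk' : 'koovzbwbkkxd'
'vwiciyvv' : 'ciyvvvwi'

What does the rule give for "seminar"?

inarsem

Each output is the input with this applied: move the first 3 characters to the end (rotate left by 3).
On "seminar" that produces "inarsem".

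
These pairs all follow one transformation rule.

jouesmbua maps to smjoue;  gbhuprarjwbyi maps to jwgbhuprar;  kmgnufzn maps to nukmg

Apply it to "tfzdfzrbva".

Rule — delete the last 3 characters, then move the last 2 characters to the front (rotate right by 2).
Applying that to "tfzdfzrbva" gives "zrtfzdf".

zrtfzdf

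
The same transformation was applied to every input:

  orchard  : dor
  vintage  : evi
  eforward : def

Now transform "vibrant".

In each case the input is transformed by: move the first 2 characters to the end (rotate left by 2), then keep only the last 3 characters.
"vibrant" → "brantvi" → "tvi".

tvi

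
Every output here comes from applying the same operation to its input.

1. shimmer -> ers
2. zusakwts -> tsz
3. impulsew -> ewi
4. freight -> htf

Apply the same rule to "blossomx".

The transformation: move the last 2 characters to the front (rotate right by 2), then keep only the first 3 characters.
Working it through for "blossomx": intermediate "mxblosso", final "mxb".

mxb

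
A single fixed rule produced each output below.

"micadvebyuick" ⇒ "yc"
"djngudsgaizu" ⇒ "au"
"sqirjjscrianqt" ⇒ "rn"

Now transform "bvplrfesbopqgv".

The pattern: keep one character in every 3, starting at position 3 (positions 3rd, 6th, 9th, ...), then delete the first 2 characters.
For "bvplrfesbopqgv" the result is "bq".
(Check on "micadvebyuick": → "cvyc" → "yc" ✓)

bq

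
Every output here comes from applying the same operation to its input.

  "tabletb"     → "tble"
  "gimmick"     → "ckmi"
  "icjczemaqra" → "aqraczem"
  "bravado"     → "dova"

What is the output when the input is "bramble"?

lemb

The rule is to delete the first 3 characters, then swap the front and back halves of the string.
Applying both steps to "bramble": "mble", then "lemb".
(Check on "bravado": → "vado" → "dova" ✓)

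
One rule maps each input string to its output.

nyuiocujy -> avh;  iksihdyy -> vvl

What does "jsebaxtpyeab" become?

In each case the input is transformed by: shift every letter 13 places forward in the alphabet (wrapping around) — i.e. ROT13, then keep one character in every 3, starting at position 1 (positions 1st, 4th, 7th, ...).
For "jsebaxtpyeab", step one produces "wfronkgclrno"; step two turns that into "wogr".

wogr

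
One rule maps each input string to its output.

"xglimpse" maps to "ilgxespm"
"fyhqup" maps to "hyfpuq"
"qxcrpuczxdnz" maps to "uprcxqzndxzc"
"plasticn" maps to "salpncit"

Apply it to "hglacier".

alghreic

Looking at the pairs, the operation is to swap the front and back halves of the string, then reverse the string.
Working it through for "hglacier": intermediate "cierhgla", final "alghreic".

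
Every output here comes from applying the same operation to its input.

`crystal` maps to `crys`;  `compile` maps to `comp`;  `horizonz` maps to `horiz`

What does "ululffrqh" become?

ululff

The transformation: delete the last 3 characters.
So "ululffrqh" becomes "ululff".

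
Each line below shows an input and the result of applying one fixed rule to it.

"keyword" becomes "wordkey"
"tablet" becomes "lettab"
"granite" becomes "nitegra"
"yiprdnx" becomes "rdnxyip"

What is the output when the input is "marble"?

blemar

Each output is the input with this applied: move the first 3 characters to the end (rotate left by 3).
Applying that to "marble" gives "blemar".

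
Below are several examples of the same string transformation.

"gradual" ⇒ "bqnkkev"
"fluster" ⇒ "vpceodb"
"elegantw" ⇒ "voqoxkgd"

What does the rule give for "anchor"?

xkrmby

In each case the input is transformed by: swap each adjacent pair of characters (1↔2, 3↔4, ...), then shift every letter 10 places forward in the alphabet (wrapping around).
For "anchor", step one produces "nahcro"; step two turns that into "xkrmby".
(Check on "elegantw": → "legenawt" → "voqoxkgd" ✓)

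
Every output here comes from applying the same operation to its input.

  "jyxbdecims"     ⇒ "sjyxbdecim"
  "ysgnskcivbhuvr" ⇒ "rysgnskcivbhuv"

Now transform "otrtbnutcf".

The rule is to move the last character to the front.
"otrtbnutcf" → "fotrtbnutc".

fotrtbnutc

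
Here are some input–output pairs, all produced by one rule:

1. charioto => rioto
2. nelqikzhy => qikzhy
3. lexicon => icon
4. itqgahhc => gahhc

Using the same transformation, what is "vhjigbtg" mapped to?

The pattern: delete the first 3 characters.
"vhjigbtg" → "igbtg".

igbtg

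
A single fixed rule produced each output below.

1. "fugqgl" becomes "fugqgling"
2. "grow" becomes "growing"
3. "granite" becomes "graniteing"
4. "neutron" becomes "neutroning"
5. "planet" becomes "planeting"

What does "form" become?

The transformation: append "ing".
For "form" the result is "forming".

forming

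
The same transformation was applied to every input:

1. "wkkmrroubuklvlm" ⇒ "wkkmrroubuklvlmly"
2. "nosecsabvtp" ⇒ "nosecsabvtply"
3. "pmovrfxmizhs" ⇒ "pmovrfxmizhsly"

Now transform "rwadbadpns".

What's happening: append "ly".
"rwadbadpns" → "rwadbadpnsly".

rwadbadpnsly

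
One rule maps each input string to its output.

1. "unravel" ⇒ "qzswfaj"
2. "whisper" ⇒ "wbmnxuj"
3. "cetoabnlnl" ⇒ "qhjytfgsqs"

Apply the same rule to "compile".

The pattern: move the last character to the front, then shift every letter 5 places forward in the alphabet (wrapping around).
Doing the same to "compile": "jhtrunq".
(Check on "unravel": → "lunrave" → "qzswfaj" ✓)

jhtrunq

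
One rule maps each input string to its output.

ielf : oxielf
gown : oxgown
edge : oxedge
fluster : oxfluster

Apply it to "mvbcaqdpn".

oxmvbcaqdpn

Rule — prepend "ox".
For "mvbcaqdpn" the result is "oxmvbcaqdpn".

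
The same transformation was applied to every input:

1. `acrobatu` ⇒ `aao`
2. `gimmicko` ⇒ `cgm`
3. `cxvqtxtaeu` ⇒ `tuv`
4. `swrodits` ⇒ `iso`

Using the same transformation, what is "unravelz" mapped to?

Looking at the pairs, the operation is to swap the front and back halves of the string, then keep one character in every 3, starting at position 2 (positions 2nd, 5th, 8th, ...).
For "unravelz", step one produces "velzunra"; step two turns that into "eua".

eua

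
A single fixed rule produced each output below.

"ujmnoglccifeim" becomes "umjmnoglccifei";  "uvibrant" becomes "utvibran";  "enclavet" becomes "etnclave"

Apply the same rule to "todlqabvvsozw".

Rule — swap the first and last characters, then move the last character to the front.
Starting from "todlqabvvsozw": after the first operation, "wodlqabvvsozt"; after the second, "twodlqabvvsoz".

twodlqabvvsoz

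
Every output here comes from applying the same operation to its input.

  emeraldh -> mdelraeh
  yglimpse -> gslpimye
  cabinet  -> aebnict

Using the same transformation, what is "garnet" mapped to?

The transformation: take characters alternately from the front and the back (1st, last, 2nd, 2nd-last, ...), then move the first 2 characters to the end (rotate left by 2).
Applying both steps to "garnet": "gtaern", then "aerngt".
(Check on "cabinet": → "ctaebni" → "aebnict" ✓)

aerngt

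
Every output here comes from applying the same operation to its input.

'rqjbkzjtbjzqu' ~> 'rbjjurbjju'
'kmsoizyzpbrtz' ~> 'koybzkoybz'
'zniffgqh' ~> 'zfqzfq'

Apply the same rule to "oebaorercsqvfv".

Looking at the pairs, the operation is to keep one character in every 3, starting at position 1 (positions 1st, 4th, 7th, ...), then write the whole string twice.
Working it through for "oebaorercsqvfv": intermediate "oaesf", final "oaesfoaesf".

oaesfoaesf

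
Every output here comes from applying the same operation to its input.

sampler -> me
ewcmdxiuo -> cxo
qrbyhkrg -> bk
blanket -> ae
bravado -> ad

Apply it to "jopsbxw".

px

Rule — keep one character in every 3, starting at position 3 (positions 3rd, 6th, 9th, ...).
On "jopsbxw" that produces "px".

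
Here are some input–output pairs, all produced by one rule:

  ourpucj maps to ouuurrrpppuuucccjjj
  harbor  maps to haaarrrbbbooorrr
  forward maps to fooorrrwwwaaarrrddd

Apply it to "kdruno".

kdddrrruuunnnooo

Looking at the pairs, the operation is to repeat every character 3 times, then delete the first 2 characters.
Applying both steps to "kdruno": "kkkdddrrruuunnnooo", then "kdddrrruuunnnooo".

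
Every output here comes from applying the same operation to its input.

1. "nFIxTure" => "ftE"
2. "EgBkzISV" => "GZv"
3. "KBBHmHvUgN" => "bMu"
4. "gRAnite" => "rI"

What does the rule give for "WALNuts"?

Looking at the pairs, the operation is to keep one character in every 3, starting at position 2 (positions 2nd, 5th, 8th, ...), then flip the case of every letter.
"WALNuts" → "Au" → "aU".

aU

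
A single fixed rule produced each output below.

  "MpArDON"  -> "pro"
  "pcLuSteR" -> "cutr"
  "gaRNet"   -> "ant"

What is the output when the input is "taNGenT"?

The rule is to keep every other character starting from the second (positions 2nd, 4th, 6th, ...), then convert every letter to lowercase.
"taNGenT" → "aGn" → "agn".

agn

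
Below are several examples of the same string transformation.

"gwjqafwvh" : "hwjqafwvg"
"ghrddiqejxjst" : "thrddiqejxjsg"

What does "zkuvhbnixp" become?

pkuvhbnixz

Each output is the input with this applied: swap the first and last characters.
On "zkuvhbnixp" that produces "pkuvhbnixz".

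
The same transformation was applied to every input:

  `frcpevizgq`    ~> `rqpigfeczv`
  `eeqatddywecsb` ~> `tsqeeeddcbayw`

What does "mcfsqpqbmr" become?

qqpmmfcbsr

In each case the input is transformed by: sort the characters into reverse alphabetical order, then move the first 2 characters to the end (rotate left by 2).
Working it through for "mcfsqpqbmr": intermediate "srqqpmmfcb", final "qqpmmfcbsr".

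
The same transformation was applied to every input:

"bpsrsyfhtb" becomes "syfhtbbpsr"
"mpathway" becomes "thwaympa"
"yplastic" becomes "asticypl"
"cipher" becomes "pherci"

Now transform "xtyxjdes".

In each case the input is transformed by: swap the front and back halves of the string, then move the last character to the front.
Applying that to "xtyxjdes" gives "xjdesxty".

xjdesxty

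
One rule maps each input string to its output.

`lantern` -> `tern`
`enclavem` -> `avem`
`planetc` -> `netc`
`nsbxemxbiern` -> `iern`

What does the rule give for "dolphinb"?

The rule is to keep only the last 4 characters.
Applying that to "dolphinb" gives "hinb".

hinb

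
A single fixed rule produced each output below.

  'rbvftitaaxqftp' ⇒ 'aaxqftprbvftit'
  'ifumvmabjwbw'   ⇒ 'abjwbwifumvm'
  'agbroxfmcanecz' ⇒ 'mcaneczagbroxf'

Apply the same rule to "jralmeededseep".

dedseepjralmee

Rule — swap the front and back halves of the string.
So "jralmeededseep" becomes "dedseepjralmee".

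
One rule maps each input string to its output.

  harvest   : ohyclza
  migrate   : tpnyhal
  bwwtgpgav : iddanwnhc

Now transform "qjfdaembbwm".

xqmkhltiidt

In each case the input is transformed by: shift every letter 7 places forward in the alphabet (wrapping around).
Applying that to "qjfdaembbwm" gives "xqmkhltiidt".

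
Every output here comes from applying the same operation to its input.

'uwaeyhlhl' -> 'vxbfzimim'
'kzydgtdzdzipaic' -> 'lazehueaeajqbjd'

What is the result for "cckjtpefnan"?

The transformation: shift every letter 1 place forward in the alphabet (wrapping around).
So "cckjtpefnan" becomes "ddlkuqfgobo".

ddlkuqfgobo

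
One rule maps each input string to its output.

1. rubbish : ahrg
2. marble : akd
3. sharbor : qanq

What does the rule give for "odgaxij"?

In each case the input is transformed by: shift every letter 1 place backward in the alphabet (wrapping around), then delete the first 3 characters.
Starting from "odgaxij": after the first operation, "ncfzwhi"; after the second, "zwhi".
(Check on "marble": → "lzqakd" → "akd" ✓)

zwhi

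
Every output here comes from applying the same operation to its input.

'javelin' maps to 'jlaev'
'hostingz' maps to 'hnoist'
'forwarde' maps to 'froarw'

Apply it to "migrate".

mairg

Rule — delete the last 2 characters, then take characters alternately from the front and the back (1st, last, 2nd, 2nd-last, ...).
"migrate" → "migra" → "mairg".
(Check on "forwarde": → "forwar" → "froarw" ✓)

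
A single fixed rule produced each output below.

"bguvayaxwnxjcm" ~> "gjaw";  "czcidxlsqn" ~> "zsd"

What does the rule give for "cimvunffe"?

The pattern: take characters alternately from the front and the back (1st, last, 2nd, 2nd-last, ...), then keep one character in every 3, starting at position 3 (positions 3rd, 6th, 9th, ...).
Working it through for "cimvunffe": intermediate "ceifmfvnu", final "ifu".
(Check on "czcidxlsqn": → "cnzqcsildx" → "zsd" ✓)

ifu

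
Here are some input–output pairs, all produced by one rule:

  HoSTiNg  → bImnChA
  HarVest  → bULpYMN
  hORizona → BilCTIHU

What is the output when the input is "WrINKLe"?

The rule is to flip the case of every letter, then shift every letter 6 places backward in the alphabet (wrapping around).
Starting from "WrINKLe": after the first operation, "wRinklE"; after the second, "qLchefY".
(Check on "HoSTiNg": → "hOstInG" → "bImnChA" ✓)

qLchefY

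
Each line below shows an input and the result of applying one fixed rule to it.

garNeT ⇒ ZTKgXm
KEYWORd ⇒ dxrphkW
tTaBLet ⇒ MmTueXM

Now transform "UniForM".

The rule is to shift every letter 7 places backward in the alphabet (wrapping around), then flip the case of every letter.
Applying that to "UniForM" gives "nGByHKf".

nGByHKf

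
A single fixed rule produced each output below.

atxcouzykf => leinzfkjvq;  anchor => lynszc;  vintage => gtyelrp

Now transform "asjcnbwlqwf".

Each output is the input with this applied: shift every letter 11 places forward in the alphabet (wrapping around).
For "asjcnbwlqwf" the result is "ldunymhwbhq".

ldunymhwbhq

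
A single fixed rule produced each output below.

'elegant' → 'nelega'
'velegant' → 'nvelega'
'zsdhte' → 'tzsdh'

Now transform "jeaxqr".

Looking at the pairs, the operation is to delete the last character, then move the last character to the front.
Starting from "jeaxqr": after the first operation, "jeaxq"; after the second, "qjeax".

qjeax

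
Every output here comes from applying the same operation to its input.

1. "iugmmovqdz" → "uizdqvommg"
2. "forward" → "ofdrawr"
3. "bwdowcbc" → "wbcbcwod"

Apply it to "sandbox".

In each case the input is transformed by: reverse the string, then move the last 2 characters to the front (rotate right by 2).
For "sandbox", step one produces "xobdnas"; step two turns that into "asxobdn".

asxobdn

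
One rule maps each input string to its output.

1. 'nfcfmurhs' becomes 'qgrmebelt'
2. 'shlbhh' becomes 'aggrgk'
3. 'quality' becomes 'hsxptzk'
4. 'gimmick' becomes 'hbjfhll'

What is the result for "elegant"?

zmsdkdf

The rule is to move the last 3 characters to the front (rotate right by 3), then shift every letter 1 place backward in the alphabet (wrapping around).
Applying both steps to "elegant": "anteleg", then "zmsdkdf".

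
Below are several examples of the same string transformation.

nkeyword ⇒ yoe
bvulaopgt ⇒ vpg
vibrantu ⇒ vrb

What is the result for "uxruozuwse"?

The transformation: sort the characters into reverse alphabetical order, then keep one character in every 3, starting at position 1 (positions 1st, 4th, 7th, ...).
Starting from "uxruozuwse": after the first operation, "zxwuuusroe"; after the second, "zuse".

zuse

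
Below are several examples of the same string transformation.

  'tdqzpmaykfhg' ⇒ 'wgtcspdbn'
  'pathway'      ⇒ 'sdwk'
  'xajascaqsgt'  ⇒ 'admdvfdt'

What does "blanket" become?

The rule is to delete the last 3 characters, then shift every letter 3 places forward in the alphabet (wrapping around).
Applying both steps to "blanket": "blan", then "eodq".

eodq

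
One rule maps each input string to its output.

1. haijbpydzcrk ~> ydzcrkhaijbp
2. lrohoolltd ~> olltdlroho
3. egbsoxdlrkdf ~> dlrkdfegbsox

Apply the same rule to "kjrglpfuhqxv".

What's happening: swap the front and back halves of the string.
Doing the same to "kjrglpfuhqxv": "fuhqxvkjrglp".

fuhqxvkjrglp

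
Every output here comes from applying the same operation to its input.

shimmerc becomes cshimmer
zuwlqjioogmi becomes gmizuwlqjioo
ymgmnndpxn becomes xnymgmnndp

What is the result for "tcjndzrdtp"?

tptcjndzrd

What's happening: move the first 3 characters to the end (rotate left by 3), then swap the front and back halves of the string.
Applying that to "tcjndzrdtp" gives "tptcjndzrd".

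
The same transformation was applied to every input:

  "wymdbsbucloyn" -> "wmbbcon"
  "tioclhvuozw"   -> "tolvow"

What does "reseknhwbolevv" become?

rskhblv

In each case the input is transformed by: keep every other character starting from the first (positions 1st, 3rd, 5th, ...).
On "reseknhwbolevv" that produces "rskhblv".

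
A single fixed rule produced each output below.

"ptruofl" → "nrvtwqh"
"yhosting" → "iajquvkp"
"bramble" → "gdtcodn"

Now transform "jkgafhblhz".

blmichjdnj

The rule is to shift every letter 2 places forward in the alphabet (wrapping around), then move the last character to the front.
Doing the same to "jkgafhblhz": "blmichjdnj".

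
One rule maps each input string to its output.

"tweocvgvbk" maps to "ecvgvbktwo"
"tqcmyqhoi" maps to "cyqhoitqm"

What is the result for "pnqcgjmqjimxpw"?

The transformation: move the first 3 characters to the end (rotate left by 3), then swap the first and last characters.
So "pnqcgjmqjimxpw" becomes "qgjmqjimxpwpnc".

qgjmqjimxpwpnc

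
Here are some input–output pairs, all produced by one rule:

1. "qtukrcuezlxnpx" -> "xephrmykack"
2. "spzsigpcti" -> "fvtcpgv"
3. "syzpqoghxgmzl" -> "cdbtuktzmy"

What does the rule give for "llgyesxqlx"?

Each output is the input with this applied: delete the first 3 characters, then shift every letter 13 places forward in the alphabet (wrapping around) — i.e. ROT13.
So "llgyesxqlx" becomes "lrfkdyk".

lrfkdyk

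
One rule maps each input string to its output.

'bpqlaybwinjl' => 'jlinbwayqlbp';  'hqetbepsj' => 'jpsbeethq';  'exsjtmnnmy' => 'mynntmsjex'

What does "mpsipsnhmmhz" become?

hzmmnhpssimp

The rule is to swap each adjacent pair of characters (1↔2, 3↔4, ...), then reverse the string.
On "mpsipsnhmmhz": the first step gives "pmissphnmmzh", and the second then gives "hzmmnhpssimp".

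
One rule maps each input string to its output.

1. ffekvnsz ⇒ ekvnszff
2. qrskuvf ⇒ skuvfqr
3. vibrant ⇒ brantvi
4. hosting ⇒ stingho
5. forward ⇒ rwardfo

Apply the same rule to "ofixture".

What's happening: move the first 2 characters to the end (rotate left by 2).
Doing the same to "ofixture": "ixtureof".

ixtureof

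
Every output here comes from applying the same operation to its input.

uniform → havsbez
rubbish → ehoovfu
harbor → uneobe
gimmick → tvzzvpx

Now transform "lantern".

Rule — shift every letter 13 places forward in the alphabet (wrapping around) — i.e. ROT13.
On "lantern" that produces "ynagrea".

ynagrea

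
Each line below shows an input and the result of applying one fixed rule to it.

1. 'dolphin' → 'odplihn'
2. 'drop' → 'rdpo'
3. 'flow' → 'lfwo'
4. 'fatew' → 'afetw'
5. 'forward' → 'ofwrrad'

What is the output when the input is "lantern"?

The transformation: swap each adjacent pair of characters (1↔2, 3↔4, ...).
"lantern" → "altnren".

altnren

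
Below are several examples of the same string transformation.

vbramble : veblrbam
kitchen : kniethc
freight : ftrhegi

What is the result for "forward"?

What's happening: take characters alternately from the front and the back (1st, last, 2nd, 2nd-last, ...).
On "forward" that produces "fdorraw".

fdorraw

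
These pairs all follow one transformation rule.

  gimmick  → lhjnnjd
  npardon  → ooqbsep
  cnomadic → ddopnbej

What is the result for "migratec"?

dnjhsbuf

Looking at the pairs, the operation is to shift every letter 1 place forward in the alphabet (wrapping around), then move the last character to the front.
Starting from "migratec": after the first operation, "njhsbufd"; after the second, "dnjhsbuf".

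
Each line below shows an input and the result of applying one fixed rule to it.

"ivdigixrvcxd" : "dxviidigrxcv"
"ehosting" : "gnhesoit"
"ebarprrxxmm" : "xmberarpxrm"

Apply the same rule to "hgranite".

etgharin

The pattern: swap each adjacent pair of characters (1↔2, 3↔4, ...), then move the last 2 characters to the front (rotate right by 2).
"hgranite" → "gharinet" → "etgharin".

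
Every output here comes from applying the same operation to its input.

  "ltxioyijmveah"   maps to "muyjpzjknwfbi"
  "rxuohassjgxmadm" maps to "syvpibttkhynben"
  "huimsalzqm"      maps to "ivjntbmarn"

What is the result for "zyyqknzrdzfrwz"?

azzrloaseagsxa

Rule — shift every letter 1 place forward in the alphabet (wrapping around).
Applying that to "zyyqknzrdzfrwz" gives "azzrloaseagsxa".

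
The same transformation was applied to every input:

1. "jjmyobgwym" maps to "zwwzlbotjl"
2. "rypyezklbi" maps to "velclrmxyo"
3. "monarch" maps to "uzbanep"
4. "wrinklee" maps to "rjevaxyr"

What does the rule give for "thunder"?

Rule — shift every letter 13 places forward in the alphabet (wrapping around) — i.e. ROT13, then move the last character to the front.
For "thunder" the result is "eguhaqr".

eguhaqr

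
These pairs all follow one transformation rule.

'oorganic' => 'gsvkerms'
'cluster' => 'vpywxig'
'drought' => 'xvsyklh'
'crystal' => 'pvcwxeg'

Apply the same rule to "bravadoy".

The rule is to swap the first and last characters, then shift every letter 4 places forward in the alphabet (wrapping around).
Applying both steps to "bravadoy": "yravadob", then "cvezehsf".

cvezehsf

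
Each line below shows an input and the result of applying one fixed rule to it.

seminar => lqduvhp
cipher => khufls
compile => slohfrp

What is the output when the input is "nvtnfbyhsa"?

The rule is to move the first 3 characters to the end (rotate left by 3), then shift every letter 3 places forward in the alphabet (wrapping around).
On "nvtnfbyhsa" that produces "qiebkvdqyw".

qiebkvdqyw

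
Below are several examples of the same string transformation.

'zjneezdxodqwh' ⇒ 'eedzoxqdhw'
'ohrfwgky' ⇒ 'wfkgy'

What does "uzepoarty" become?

Each output is the input with this applied: delete the first 3 characters, then swap each adjacent pair of characters (1↔2, 3↔4, ...).
So "uzepoarty" becomes "oprayt".

oprayt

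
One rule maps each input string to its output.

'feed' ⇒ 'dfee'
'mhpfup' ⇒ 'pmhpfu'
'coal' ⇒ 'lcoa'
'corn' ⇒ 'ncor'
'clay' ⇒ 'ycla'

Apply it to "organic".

Looking at the pairs, the operation is to move the last character to the front.
For "organic" the result is "corgani".

corgani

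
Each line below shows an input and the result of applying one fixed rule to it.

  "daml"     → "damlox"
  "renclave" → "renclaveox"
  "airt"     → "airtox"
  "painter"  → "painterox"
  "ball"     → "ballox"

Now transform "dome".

domeox

Each output is the input with this applied: append "ox".
So "dome" becomes "domeox".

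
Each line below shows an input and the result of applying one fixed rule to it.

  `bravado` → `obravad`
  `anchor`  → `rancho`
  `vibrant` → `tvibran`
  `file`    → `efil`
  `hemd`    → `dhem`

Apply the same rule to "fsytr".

rfsyt

In each case the input is transformed by: move the last character to the front.
Applying that to "fsytr" gives "rfsyt".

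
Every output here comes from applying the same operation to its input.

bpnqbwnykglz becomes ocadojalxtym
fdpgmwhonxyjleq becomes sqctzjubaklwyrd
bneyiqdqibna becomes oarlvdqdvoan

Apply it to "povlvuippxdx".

Each output is the input with this applied: shift every letter 13 places forward in the alphabet (wrapping around) — i.e. ROT13.
For "povlvuippxdx" the result is "cbiyihvcckqk".

cbiyihvcckqk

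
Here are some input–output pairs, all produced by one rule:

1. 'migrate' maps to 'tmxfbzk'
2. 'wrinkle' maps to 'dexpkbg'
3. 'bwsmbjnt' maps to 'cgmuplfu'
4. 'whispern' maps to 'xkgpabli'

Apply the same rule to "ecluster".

mxkxvenl

Rule — move the last 3 characters to the front (rotate right by 3), then shift every letter 7 places backward in the alphabet (wrapping around).
Applying that to "ecluster" gives "mxkxvenl".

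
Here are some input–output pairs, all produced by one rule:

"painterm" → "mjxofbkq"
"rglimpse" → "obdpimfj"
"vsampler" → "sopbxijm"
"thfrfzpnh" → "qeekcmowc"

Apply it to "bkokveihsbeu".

Each output is the input with this applied: shift every letter 3 places backward in the alphabet (wrapping around), then take characters alternately from the front and the back (1st, last, 2nd, 2nd-last, ...).
So "bkokveihsbeu" becomes "yrhblyhpsebf".

yrhblyhpsebf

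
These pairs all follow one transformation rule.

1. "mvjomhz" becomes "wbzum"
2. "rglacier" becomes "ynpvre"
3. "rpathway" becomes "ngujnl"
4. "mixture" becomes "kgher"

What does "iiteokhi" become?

grbxuv

The rule is to shift every letter 13 places forward in the alphabet (wrapping around) — i.e. ROT13, then delete the first 2 characters.
Starting from "iiteokhi": after the first operation, "vvgrbxuv"; after the second, "grbxuv".
(Check on "rpathway": → "ecngujnl" → "ngujnl" ✓)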